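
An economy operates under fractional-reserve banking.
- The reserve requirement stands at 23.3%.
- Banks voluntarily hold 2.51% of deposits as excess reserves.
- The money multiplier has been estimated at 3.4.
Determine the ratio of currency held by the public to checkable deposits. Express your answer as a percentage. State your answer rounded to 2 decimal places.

5.10%

Using m = 3.4. From m = (1 + c)/(c + rr + e), rearranging gives 1 + c = m·(c + rr + e), so c·(1 − m) = m·(rr + e) − 1.
Hence c = [m·(rr + e) − 1]/(1 − m) = [3.4 × (0.233 + 0.0251) − 1] / (1 − 3.4) = 0.051025.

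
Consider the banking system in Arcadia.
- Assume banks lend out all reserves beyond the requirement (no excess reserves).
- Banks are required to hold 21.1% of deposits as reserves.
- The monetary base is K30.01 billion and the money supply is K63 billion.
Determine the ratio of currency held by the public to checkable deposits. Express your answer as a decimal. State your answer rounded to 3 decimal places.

0.507

Using m = M/MB = 63/30.01 ≈ 2.099300. From m = (1 + c)/(c + rr + e), rearranging gives 1 + c = m·(c + rr + e), so c·(1 − m) = m·(rr + e) − 1.
Hence c = [m·(rr + e) − 1]/(1 − m) = [2.099300 × (0.211 + 0) − 1] / (1 − 2.099300) ≈ 0.506729.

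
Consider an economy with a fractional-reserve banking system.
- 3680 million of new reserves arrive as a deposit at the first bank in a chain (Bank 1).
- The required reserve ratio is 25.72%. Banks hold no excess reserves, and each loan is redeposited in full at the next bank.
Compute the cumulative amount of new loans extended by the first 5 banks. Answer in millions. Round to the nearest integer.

Bank i lends (1 − rr)^i of the original deposit: Bank 1 lends 3680·0.7428 = 2733.5040, Bank 2 lends 3680·0.7428² ≈ 2030.4468, and so on.
Summing a geometric series: total = 3680·[0.7428·(1 − 0.7428^5) / (1 − 0.7428)] ≈ 8224.6303 million.

8225 million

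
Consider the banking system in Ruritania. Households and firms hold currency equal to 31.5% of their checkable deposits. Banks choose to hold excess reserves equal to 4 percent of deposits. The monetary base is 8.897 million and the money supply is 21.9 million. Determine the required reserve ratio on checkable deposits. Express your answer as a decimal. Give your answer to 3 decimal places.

Using m = M/MB = 21.9/8.897 ≈ 2.461504. Since m = (1 + c)/(c + rr + e), the denominator satisfies c + rr + e = (1 + c)/m = (1 + 0.315) / 2.461504 ≈ 0.534226.
With c = 0.315 and e = 0.04, the required reserve ratio on checkable deposits is 0.534226 − 0.315 − 0.04 = 0.179226.

0.179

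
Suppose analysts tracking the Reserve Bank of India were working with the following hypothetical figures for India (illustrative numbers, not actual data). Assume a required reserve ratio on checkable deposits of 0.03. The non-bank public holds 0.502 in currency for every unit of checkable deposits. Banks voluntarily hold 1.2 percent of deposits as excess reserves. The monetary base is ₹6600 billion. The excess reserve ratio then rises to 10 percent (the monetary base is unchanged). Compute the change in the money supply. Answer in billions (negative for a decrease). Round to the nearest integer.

Initially m₁ = (1 + 0.502) / (0.03 + 0.012 + 0.502) ≈ 2.76103, so M₁ = 2.76103 × 6600 = 18222.798 billion.
After the change m₂ = (1 + 0.502) / (0.03 + 0.1 + 0.502) ≈ 2.37658, so M₂ = 2.37658 × 6600 = 15685.428 billion.
ΔM = M₂ − M₁ = 15685.428 − 18222.798 = -2537.37 billion.

-2537 billion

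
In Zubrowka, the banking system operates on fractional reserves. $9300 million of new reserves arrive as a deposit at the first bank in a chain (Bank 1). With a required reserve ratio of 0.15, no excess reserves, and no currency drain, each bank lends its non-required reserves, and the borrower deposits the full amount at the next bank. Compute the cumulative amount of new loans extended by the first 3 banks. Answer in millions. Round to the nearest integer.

$20336 million

Bank i lends (1 − rr)^i of the original deposit: Bank 1 lends 9300·0.8500 = 7905.0000, Bank 2 lends 9300·0.8500² = 6719.2500, and so on.
Summing a geometric series: total = 9300·[0.8500·(1 − 0.8500^3) / (1 − 0.8500)] = 20335.6125 million.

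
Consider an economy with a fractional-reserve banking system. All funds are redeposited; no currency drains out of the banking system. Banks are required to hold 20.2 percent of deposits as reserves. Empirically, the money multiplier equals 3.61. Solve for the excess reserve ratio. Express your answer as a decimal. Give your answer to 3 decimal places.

0.075

Using m = 3.61. Since m = (1 + c)/(c + rr + e), the denominator satisfies c + rr + e = (1 + c)/m = (1 + 0) / 3.61 ≈ 0.277008.
With c = 0 and rr = 0.202, the excess reserve ratio is 0.277008 − 0 − 0.202 = 0.075008.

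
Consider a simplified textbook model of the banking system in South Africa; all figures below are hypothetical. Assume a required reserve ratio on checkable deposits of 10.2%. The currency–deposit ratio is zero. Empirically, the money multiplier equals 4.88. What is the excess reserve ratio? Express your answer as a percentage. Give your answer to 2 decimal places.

Using m = 4.88. Since m = (1 + c)/(c + rr + e), the denominator satisfies c + rr + e = (1 + c)/m = (1 + 0) / 4.88 ≈ 0.204918.
With c = 0 and rr = 0.102, the excess reserve ratio is 0.204918 − 0 − 0.102 = 0.102918.

10.29%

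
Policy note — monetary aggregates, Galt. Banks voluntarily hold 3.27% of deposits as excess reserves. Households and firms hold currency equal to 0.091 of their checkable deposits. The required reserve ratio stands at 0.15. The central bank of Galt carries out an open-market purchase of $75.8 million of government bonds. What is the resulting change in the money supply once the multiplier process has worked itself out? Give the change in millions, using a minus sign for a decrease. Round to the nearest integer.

The money multiplier is m = (1 + c) / (rr + e + c) = (1 + 0.091) / (0.15 + 0.0327 + 0.091) ≈ 3.9861.
The purchase adds 75.8 million of base, so ΔM = m × ΔMB = 3.9861 × (+75.8) ≈ 302.1464 million.

$302 million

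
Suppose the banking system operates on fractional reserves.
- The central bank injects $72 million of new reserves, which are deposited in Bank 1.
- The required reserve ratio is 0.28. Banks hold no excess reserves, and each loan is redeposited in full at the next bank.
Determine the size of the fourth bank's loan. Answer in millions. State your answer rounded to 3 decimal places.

Each bank lends a fraction (1 − rr) = 0.7200 of the deposit it receives, so Bank 4 receives 72·0.7200^3 and lends 72·0.7200^4 ≈ 19.3492 million.

$19.349 million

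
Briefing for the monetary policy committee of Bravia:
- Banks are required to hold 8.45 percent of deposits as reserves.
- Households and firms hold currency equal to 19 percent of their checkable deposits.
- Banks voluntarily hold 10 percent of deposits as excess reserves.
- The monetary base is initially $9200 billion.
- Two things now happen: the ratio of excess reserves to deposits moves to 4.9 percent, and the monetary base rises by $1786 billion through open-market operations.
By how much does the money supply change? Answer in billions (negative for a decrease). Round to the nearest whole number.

$11179 billion

Before: m₁ = (1 + 0.19) / (0.0845 + 0.1 + 0.19) ≈ 3.177570, MB₁ = 9200, so M₁ = 3.177570 × 9200 = 29233.644 billion.
After: m₂ = (1 + 0.19) / (0.0845 + 0.049 + 0.19) ≈ 3.678516, MB₂ = 9200 + 1786 = 10986, so M₂ = 3.678516 × 10986 ≈ 40412.1768 billion.
ΔM = M₂ − M₁ = 40412.1768 − 29233.644 = 11178.5328 billion.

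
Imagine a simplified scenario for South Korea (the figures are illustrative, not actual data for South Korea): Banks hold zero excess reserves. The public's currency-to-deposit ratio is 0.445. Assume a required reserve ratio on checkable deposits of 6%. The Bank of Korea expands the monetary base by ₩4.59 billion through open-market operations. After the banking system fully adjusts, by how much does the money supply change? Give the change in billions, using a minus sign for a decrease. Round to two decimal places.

₩13.13 billion

The money multiplier is m = (1 + c) / (rr + c) = (1 + 0.445) / (0.06 + 0.445) ≈ 2.8614.
The purchase adds 4.59 billion of base, so ΔM = m × ΔMB = 2.8614 × (+4.59) ≈ 13.1338 billion.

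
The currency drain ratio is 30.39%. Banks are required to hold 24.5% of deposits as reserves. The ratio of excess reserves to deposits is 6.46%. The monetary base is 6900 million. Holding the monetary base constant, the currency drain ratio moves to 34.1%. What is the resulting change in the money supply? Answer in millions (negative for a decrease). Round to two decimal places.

-442.79 million

Initially m₁ = (1 + 0.3039) / (0.245 + 0.0646 + 0.3039) ≈ 2.1253464, so M₁ = 2.1253464 × 6900 ≈ 14664.8902 million.
After the change m₂ = (1 + 0.341) / (0.245 + 0.0646 + 0.341) = 2.0611743, so M₂ = 2.0611743 × 6900 ≈ 14222.1027 million.
ΔM = M₂ − M₁ = 14222.1027 − 14664.8902 = -442.7875 million.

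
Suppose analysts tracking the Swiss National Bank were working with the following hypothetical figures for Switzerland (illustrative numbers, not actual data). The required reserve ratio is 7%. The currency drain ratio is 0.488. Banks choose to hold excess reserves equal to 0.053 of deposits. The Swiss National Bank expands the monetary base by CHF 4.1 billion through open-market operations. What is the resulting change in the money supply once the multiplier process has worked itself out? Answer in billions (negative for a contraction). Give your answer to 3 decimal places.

CHF 9.985 billion

The money multiplier is m = (1 + c) / (rr + e + c) = (1 + 0.488) / (0.07 + 0.053 + 0.488) ≈ 2.43535.
The purchase adds 4.1 billion of base, so ΔM = m × ΔMB = 2.43535 × (+4.1) ≈ 9.9849 billion.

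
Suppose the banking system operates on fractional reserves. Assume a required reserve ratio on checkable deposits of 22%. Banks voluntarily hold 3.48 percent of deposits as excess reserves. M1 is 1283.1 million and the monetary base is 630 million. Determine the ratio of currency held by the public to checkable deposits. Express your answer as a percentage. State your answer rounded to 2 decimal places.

Using m = M/MB = 1283.1/630 ≈ 2.036667. From m = (1 + c)/(c + rr + e), rearranging gives 1 + c = m·(c + rr + e), so c·(1 − m) = m·(rr + e) − 1.
Hence c = [m·(rr + e) − 1]/(1 − m) = [2.036667 × (0.22 + 0.0348) − 1] / (1 − 2.036667) ≈ 0.464042.

46.40%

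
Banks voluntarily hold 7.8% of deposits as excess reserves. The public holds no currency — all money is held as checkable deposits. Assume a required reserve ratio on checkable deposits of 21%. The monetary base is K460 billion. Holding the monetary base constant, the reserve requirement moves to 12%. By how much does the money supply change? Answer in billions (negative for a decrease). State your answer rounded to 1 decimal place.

K726.0 billion

Initially m₁ = 1 / (0.21 + 0.078) ≈ 3.47222, so M₁ = 3.47222 × 460 = 1597.2212 billion.
After the change m₂ = 1 / (0.12 + 0.078) ≈ 5.05051, so M₂ = 5.05051 × 460 = 2323.2346 billion.
ΔM = M₂ − M₁ = 2323.2346 − 1597.2212 = 726.0134 billion.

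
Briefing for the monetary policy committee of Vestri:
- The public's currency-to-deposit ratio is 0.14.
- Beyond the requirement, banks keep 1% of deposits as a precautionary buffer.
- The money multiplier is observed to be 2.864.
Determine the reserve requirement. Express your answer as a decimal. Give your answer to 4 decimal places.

0.2480

Using m = 2.864. Since m = (1 + c)/(c + rr + e), the denominator satisfies c + rr + e = (1 + c)/m = (1 + 0.14) / 2.864 ≈ 0.398045.
With c = 0.14 and e = 0.01, the reserve requirement is 0.398045 − 0.14 − 0.01 = 0.248045.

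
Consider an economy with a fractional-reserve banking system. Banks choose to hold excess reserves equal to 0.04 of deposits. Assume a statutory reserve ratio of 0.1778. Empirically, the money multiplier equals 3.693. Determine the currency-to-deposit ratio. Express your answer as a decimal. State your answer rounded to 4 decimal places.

0.0727

Using m = 3.693. From m = (1 + c)/(c + rr + e), rearranging gives 1 + c = m·(c + rr + e), so c·(1 − m) = m·(rr + e) − 1.
Hence c = [m·(rr + e) − 1]/(1 − m) = [3.693 × (0.1778 + 0.04) − 1] / (1 − 3.693) ≈ 0.072657.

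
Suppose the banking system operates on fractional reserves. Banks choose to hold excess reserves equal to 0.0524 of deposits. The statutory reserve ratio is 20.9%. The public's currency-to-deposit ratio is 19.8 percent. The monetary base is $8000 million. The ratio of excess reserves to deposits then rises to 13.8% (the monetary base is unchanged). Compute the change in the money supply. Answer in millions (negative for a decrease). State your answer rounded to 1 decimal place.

-3276.7 million

Initially m₁ = (1 + 0.198) / (0.209 + 0.0524 + 0.198) ≈ 2.607749, so M₁ = 2.607749 × 8000 = 20861.992 million.
After the change m₂ = (1 + 0.198) / (0.209 + 0.138 + 0.198) ≈ 2.198165, so M₂ = 2.198165 × 8000 = 17585.32 million.
ΔM = M₂ − M₁ = 17585.32 − 20861.992 = -3276.672 million.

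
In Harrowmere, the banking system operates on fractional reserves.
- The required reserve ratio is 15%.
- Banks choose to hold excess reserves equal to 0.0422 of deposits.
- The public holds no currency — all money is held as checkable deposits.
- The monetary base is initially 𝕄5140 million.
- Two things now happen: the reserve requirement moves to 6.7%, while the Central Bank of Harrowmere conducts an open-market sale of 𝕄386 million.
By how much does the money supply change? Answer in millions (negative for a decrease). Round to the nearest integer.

𝕄16792 million

Before: m₁ = 1 / (0.15 + 0.0422) ≈ 5.20291, MB₁ = 5140, so M₁ = 5.20291 × 5140 = 26742.9574 million.
After: m₂ = 1 / (0.067 + 0.0422) ≈ 9.15751, MB₂ = 5140 − 386 = 4754, so M₂ = 9.15751 × 4754 ≈ 43534.8025 million.
ΔM = M₂ − M₁ = 43534.8025 − 26742.9574 = 16791.8451 million.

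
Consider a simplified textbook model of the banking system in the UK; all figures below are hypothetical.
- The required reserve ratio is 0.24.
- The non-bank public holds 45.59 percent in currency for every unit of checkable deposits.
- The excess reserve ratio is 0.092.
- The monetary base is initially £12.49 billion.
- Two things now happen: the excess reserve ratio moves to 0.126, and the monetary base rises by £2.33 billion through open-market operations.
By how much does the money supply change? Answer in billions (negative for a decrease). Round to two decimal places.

Before: m₁ = (1 + 0.4559) / (0.24 + 0.092 + 0.4559) ≈ 1.84782, MB₁ = 12.49, so M₁ = 1.84782 × 12.49 ≈ 23.0793 billion.
After: m₂ = (1 + 0.4559) / (0.24 + 0.126 + 0.4559) ≈ 1.77138, MB₂ = 12.49 + 2.33 = 14.82, so M₂ = 1.77138 × 14.82 ≈ 26.2519 billion.
ΔM = M₂ − M₁ = 26.2519 − 23.0793 = 3.1726 billion.

£3.17 billion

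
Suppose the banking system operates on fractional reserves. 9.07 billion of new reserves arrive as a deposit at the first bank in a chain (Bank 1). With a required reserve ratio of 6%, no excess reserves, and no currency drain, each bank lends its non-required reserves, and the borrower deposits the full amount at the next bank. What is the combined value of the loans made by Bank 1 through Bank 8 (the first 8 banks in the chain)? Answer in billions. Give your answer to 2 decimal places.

Bank i lends (1 − rr)^i of the original deposit: Bank 1 lends 9.07·0.9400 = 8.5258, Bank 2 lends 9.07·0.9400² ≈ 8.0143, and so on.
Summing a geometric series: total = 9.07·[0.9400·(1 − 0.9400^8) / (1 − 0.9400)] ≈ 55.4790 billion.

55.48 billion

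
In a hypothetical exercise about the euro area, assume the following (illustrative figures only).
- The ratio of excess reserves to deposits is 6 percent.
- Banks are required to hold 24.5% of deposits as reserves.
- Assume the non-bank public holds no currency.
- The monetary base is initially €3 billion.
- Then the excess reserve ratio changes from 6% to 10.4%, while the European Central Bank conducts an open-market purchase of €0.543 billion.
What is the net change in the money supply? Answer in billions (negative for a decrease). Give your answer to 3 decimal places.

€0.316 billion

Before: m₁ = 1 / (0.245 + 0.06) ≈ 3.27869, MB₁ = 3, so M₁ = 3.27869 × 3 ≈ 9.8361 billion.
After: m₂ = 1 / (0.245 + 0.104) ≈ 2.86533, MB₂ = 3 + 0.543 = 3.543, so M₂ = 2.86533 × 3.543 ≈ 10.1519 billion.
ΔM = M₂ − M₁ = 10.1519 − 9.8361 = 0.3158 billion.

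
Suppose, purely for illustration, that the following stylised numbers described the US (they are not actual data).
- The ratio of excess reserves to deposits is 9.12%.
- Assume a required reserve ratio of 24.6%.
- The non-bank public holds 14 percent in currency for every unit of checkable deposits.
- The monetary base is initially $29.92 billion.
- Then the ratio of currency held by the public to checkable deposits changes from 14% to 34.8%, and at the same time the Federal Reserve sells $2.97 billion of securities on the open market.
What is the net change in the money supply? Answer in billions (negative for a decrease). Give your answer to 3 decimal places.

-18.458 billion

Before: m₁ = (1 + 0.14) / (0.246 + 0.0912 + 0.14) ≈ 2.388935, MB₁ = 29.92, so M₁ = 2.388935 × 29.92 ≈ 71.4769 billion.
After: m₂ = (1 + 0.348) / (0.246 + 0.0912 + 0.348) ≈ 1.967309, MB₂ = 29.92 − 2.97 = 26.95, so M₂ = 1.967309 × 26.95 ≈ 53.019 billion.
ΔM = M₂ − M₁ = 53.019 − 71.4769 = -18.4579 billion.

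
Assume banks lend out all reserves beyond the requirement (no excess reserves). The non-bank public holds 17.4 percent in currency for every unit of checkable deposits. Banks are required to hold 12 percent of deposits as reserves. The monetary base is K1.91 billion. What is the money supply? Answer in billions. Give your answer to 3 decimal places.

The money multiplier is m = (1 + c) / (rr + c) = (1 + 0.174) / (0.12 + 0.174) ≈ 3.99320.
So M = m × MB = 3.99320 × 1.91 ≈ 7.627 billion.

K7.627 billion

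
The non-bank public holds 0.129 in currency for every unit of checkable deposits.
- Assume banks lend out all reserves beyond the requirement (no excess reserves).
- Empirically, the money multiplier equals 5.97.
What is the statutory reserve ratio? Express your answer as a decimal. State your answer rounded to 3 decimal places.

0.060

Using m = 5.97. Since m = (1 + c)/(c + rr + e), the denominator satisfies c + rr + e = (1 + c)/m = (1 + 0.129) / 5.97 ≈ 0.189112.
With c = 0.129 and e = 0, the statutory reserve ratio is 0.189112 − 0.129 − 0 = 0.060112.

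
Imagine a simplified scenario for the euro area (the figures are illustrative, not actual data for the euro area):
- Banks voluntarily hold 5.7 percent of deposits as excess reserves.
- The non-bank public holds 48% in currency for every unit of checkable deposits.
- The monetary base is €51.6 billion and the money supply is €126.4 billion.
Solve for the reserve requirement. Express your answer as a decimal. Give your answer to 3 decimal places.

0.067

Using m = M/MB = 126.4/51.6 ≈ 2.449612. Since m = (1 + c)/(c + rr + e), the denominator satisfies c + rr + e = (1 + c)/m = (1 + 0.48) / 2.449612 ≈ 0.604177.
With c = 0.48 and e = 0.057, the reserve requirement is 0.604177 − 0.48 − 0.057 = 0.067177.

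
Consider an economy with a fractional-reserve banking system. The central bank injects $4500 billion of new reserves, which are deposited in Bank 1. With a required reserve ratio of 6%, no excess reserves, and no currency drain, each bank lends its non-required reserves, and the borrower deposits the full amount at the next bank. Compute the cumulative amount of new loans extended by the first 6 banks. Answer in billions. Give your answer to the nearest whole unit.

$21864 billion

Bank i lends (1 − rr)^i of the original deposit: Bank 1 lends 4500·0.9400 = 4230.0000, Bank 2 lends 4500·0.9400² = 3976.2000, and so on.
Summing a geometric series: total = 4500·[0.9400·(1 − 0.9400^6) / (1 − 0.9400)] ≈ 21864.1804 billion.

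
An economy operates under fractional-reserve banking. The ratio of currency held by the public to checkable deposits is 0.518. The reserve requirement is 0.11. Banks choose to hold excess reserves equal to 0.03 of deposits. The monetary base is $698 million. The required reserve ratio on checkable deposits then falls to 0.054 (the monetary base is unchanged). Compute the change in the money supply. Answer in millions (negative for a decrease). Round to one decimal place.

$149.8 million

Initially m₁ = (1 + 0.518) / (0.11 + 0.03 + 0.518) ≈ 2.30699, so M₁ = 2.30699 × 698 ≈ 1610.279 million.
After the change m₂ = (1 + 0.518) / (0.054 + 0.03 + 0.518) ≈ 2.52159, so M₂ = 2.52159 × 698 ≈ 1760.0698 million.
ΔM = M₂ − M₁ = 1760.0698 − 1610.279 = 149.7908 million.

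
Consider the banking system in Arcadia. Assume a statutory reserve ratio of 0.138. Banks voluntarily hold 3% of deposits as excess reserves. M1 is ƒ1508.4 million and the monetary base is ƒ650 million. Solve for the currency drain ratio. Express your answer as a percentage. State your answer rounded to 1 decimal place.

46.2%

Using m = M/MB = 1508.4/650 ≈ 2.320615. From m = (1 + c)/(c + rr + e), rearranging gives 1 + c = m·(c + rr + e), so c·(1 − m) = m·(rr + e) − 1.
Hence c = [m·(rr + e) − 1]/(1 − m) = [2.320615 × (0.138 + 0.03) − 1] / (1 − 2.320615) ≈ 0.462010.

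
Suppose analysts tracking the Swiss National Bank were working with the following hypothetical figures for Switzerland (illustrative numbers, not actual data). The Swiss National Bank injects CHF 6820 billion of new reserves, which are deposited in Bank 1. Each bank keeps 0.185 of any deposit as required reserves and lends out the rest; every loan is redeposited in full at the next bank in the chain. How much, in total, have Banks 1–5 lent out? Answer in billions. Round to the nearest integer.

Bank i lends (1 − rr)^i of the original deposit: Bank 1 lends 6820·0.8150 = 5558.3000, Bank 2 lends 6820·0.8150² = 4530.0145, and so on.
Summing a geometric series: total = 6820·[0.8150·(1 − 0.8150^5) / (1 − 0.8150)] ≈ 19241.5185 billion.

CHF 19242 billion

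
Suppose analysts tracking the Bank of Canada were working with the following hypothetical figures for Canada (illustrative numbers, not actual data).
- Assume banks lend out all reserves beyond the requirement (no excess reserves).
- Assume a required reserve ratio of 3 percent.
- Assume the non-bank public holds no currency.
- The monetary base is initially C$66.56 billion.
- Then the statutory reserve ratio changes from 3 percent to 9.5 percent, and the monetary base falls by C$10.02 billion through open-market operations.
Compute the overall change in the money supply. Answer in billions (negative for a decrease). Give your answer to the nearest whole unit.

-1624 billion

Before: m₁ = 1 / (0.03) ≈ 33.3333, MB₁ = 66.56, so M₁ = 33.3333 × 66.56 ≈ 2218.6644 billion.
After: m₂ = 1 / (0.095) ≈ 10.5263, MB₂ = 66.56 − 10.02 = 56.54, so M₂ = 10.5263 × 56.54 ≈ 595.157 billion.
ΔM = M₂ − M₁ = 595.157 − 2218.6644 = -1623.5074 billion.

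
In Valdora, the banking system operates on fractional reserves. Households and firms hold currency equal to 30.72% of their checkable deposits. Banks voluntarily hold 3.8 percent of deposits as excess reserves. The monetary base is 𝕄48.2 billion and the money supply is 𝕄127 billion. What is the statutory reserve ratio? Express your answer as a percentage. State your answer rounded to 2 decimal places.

15.09%

Using m = M/MB = 127/48.2 ≈ 2.634855. Since m = (1 + c)/(c + rr + e), the denominator satisfies c + rr + e = (1 + c)/m = (1 + 0.3072) / 2.634855 ≈ 0.496118.
With c = 0.3072 and e = 0.038, the statutory reserve ratio is 0.496118 − 0.3072 − 0.038 = 0.150918.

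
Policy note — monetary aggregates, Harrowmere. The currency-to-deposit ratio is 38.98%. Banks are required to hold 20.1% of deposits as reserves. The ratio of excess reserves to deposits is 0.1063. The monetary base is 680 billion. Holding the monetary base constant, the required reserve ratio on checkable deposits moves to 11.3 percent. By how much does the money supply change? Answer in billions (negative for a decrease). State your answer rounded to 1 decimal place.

195.9 billion

Initially m₁ = (1 + 0.3898) / (0.201 + 0.1063 + 0.3898) ≈ 1.99369, so M₁ = 1.99369 × 680 = 1355.7092 billion.
After the change m₂ = (1 + 0.3898) / (0.113 + 0.1063 + 0.3898) ≈ 2.28173, so M₂ = 2.28173 × 680 = 1551.5764 billion.
ΔM = M₂ − M₁ = 1551.5764 − 1355.7092 = 195.8672 billion.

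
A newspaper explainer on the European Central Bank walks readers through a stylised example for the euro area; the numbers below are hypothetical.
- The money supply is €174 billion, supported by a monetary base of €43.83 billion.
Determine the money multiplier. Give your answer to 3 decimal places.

3.970

The money multiplier is m = M / MB = 174 / 43.83 ≈ 3.96988.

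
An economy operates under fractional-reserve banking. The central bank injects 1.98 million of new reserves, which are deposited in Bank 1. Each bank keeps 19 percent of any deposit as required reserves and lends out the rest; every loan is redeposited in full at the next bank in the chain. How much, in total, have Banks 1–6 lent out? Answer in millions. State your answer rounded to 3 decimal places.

Bank i lends (1 − rr)^i of the original deposit: Bank 1 lends 1.98·0.8100 = 1.6038, Bank 2 lends 1.98·0.8100² ≈ 1.2991, and so on.
Summing a geometric series: total = 1.98·[0.8100·(1 − 0.8100^6) / (1 − 0.8100)] ≈ 6.0571 million.

6.057 million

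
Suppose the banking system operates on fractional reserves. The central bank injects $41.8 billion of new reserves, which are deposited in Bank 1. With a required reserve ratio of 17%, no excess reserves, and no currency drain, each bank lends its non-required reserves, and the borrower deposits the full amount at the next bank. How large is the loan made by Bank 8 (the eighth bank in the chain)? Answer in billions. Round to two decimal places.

Each bank lends a fraction (1 − rr) = 0.8300 of the deposit it receives, so Bank 8 receives 41.8·0.8300^7 and lends 41.8·0.8300^8 ≈ 9.4146 billion.

$9.41 billion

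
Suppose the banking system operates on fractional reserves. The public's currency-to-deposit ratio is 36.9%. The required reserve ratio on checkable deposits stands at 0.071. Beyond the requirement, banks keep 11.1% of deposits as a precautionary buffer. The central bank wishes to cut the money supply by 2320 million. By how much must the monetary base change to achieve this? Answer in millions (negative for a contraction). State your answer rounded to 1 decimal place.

The money multiplier is m = (1 + c) / (rr + e + c) = (1 + 0.369) / (0.071 + 0.111 + 0.369) ≈ 2.484574.
ΔMB = ΔM / m = (−2320) / 2.484574 ≈ -933.7617 million.

-933.8 million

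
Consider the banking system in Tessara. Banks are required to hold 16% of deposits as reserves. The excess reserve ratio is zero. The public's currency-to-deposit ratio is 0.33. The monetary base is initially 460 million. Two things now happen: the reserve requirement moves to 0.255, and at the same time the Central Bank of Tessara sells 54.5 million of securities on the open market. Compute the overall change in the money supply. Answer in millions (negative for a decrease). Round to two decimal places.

Before: m₁ = (1 + 0.33) / (0.16 + 0.33) ≈ 2.714286, MB₁ = 460, so M₁ = 2.714286 × 460 ≈ 1248.5716 million.
After: m₂ = (1 + 0.33) / (0.255 + 0.33) ≈ 2.273504, MB₂ = 460 − 54.5 = 405.5, so M₂ = 2.273504 × 405.5 ≈ 921.9059 million.
ΔM = M₂ − M₁ = 921.9059 − 1248.5716 = -326.6657 million.

-326.67 million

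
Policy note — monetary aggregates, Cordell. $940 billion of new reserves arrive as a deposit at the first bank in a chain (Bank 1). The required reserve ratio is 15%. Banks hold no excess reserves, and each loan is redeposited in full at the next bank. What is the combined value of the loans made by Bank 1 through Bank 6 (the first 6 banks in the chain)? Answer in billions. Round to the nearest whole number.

$3318 billion

Bank i lends (1 − rr)^i of the original deposit: Bank 1 lends 940·0.8500 = 799.0000, Bank 2 lends 940·0.8500² = 679.1500, and so on.
Summing a geometric series: total = 940·[0.8500·(1 − 0.8500^6) / (1 − 0.8500)] ≈ 3317.7169 billion.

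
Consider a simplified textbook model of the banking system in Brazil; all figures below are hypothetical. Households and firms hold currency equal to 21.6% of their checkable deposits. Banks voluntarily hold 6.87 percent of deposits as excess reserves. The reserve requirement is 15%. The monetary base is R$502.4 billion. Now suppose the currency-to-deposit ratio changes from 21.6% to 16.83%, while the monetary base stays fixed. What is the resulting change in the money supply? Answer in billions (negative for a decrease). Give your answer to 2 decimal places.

Initially m₁ = (1 + 0.216) / (0.15 + 0.0687 + 0.216) ≈ 2.797331, so M₁ = 2.797331 × 502.4 ≈ 1405.3791 billion.
After the change m₂ = (1 + 0.1683) / (0.15 + 0.0687 + 0.1683) ≈ 3.018863, so M₂ = 3.018863 × 502.4 ≈ 1516.6768 billion.
ΔM = M₂ − M₁ = 1516.6768 − 1405.3791 = 111.2977 billion.

R$111.30 billion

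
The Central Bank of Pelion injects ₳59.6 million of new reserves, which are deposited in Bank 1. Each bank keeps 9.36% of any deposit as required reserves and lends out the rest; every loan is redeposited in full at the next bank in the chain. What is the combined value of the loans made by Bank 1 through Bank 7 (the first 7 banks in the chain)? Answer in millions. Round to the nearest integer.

₳287 million

Bank i lends (1 − rr)^i of the original deposit: Bank 1 lends 59.6·0.9064 ≈ 54.0214, Bank 2 lends 59.6·0.9064² ≈ 48.9650, and so on.
Summing a geometric series: total = 59.6·[0.9064·(1 − 0.9064^7) / (1 − 0.9064)] ≈ 287.0643 million.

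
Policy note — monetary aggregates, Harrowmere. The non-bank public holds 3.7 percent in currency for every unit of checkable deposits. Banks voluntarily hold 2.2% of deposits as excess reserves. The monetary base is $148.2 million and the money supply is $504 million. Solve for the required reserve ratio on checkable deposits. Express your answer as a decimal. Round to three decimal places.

0.246

Using m = M/MB = 504/148.2 ≈ 3.400810. Since m = (1 + c)/(c + rr + e), the denominator satisfies c + rr + e = (1 + c)/m = (1 + 0.037) / 3.400810 ≈ 0.304927.
With c = 0.037 and e = 0.022, the required reserve ratio on checkable deposits is 0.304927 − 0.037 − 0.022 = 0.245927.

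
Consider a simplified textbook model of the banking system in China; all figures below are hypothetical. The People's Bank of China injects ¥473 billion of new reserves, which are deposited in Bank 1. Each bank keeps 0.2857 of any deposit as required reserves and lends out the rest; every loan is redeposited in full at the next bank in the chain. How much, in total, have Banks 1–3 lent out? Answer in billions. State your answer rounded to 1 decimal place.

Bank i lends (1 − rr)^i of the original deposit: Bank 1 lends 473·0.7143 = 337.8639, Bank 2 lends 473·0.7143² ≈ 241.3362, and so on.
Summing a geometric series: total = 473·[0.7143·(1 − 0.7143^3) / (1 − 0.7143)] ≈ 751.5865 billion.

¥751.6 billion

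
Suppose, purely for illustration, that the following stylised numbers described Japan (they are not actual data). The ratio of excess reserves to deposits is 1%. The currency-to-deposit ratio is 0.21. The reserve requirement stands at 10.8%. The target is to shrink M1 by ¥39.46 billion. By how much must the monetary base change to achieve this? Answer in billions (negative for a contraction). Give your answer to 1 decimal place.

-10.7 billion

The money multiplier is m = (1 + c) / (rr + e + c) = (1 + 0.21) / (0.108 + 0.01 + 0.21) ≈ 3.6890.
ΔMB = ΔM / m = (−39.46) / 3.6890 ≈ -10.6967 billion.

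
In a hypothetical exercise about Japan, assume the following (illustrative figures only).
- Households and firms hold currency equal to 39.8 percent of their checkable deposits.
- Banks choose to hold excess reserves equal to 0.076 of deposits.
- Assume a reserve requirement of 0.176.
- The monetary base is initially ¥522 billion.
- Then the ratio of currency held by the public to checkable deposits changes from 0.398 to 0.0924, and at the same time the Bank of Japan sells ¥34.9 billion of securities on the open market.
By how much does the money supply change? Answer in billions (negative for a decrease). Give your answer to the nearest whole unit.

¥422 billion

Before: m₁ = (1 + 0.398) / (0.176 + 0.076 + 0.398) ≈ 2.1508, MB₁ = 522, so M₁ = 2.1508 × 522 = 1122.7176 billion.
After: m₂ = (1 + 0.0924) / (0.176 + 0.076 + 0.0924) ≈ 3.1719, MB₂ = 522 − 34.9 = 487.1, so M₂ = 3.1719 × 487.1 ≈ 1545.0325 billion.
ΔM = M₂ − M₁ = 1545.0325 − 1122.7176 = 422.3149 billion.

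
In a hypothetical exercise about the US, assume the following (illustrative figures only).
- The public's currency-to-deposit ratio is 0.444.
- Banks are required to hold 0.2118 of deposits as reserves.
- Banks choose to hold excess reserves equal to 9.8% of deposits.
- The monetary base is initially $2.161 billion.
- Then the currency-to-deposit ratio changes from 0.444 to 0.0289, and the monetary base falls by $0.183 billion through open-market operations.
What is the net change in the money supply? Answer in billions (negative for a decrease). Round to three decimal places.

Before: m₁ = (1 + 0.444) / (0.2118 + 0.098 + 0.444) ≈ 1.91563, MB₁ = 2.161, so M₁ = 1.91563 × 2.161 ≈ 4.1397 billion.
After: m₂ = (1 + 0.0289) / (0.2118 + 0.098 + 0.0289) ≈ 3.03779, MB₂ = 2.161 − 0.183 = 1.978, so M₂ = 3.03779 × 1.978 ≈ 6.0087 billion.
ΔM = M₂ − M₁ = 6.0087 − 4.1397 = 1.869 billion.

$1.869 billion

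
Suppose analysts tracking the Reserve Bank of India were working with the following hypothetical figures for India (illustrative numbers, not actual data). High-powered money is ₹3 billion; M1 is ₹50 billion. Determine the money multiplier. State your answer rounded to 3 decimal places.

16.667

The money multiplier is m = M / MB = 50 / 3 ≈ 16.66667.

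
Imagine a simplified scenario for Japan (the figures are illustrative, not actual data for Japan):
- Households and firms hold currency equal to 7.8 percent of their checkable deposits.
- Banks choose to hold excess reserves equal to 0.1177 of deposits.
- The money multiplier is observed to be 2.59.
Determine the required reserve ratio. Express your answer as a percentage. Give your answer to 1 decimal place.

22.1%

Using m = 2.59. Since m = (1 + c)/(c + rr + e), the denominator satisfies c + rr + e = (1 + c)/m = (1 + 0.078) / 2.59 ≈ 0.416216.
With c = 0.078 and e = 0.1177, the required reserve ratio is 0.416216 − 0.078 − 0.1177 = 0.220516.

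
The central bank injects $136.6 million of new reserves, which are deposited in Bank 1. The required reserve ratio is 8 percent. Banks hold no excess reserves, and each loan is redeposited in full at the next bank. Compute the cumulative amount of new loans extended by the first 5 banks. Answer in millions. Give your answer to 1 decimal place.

Bank i lends (1 − rr)^i of the original deposit: Bank 1 lends 136.6·0.9200 = 125.6720, Bank 2 lends 136.6·0.9200² ≈ 115.6182, and so on.
Summing a geometric series: total = 136.6·[0.9200·(1 − 0.9200^5) / (1 − 0.9200)] ≈ 535.5488 million.

$535.5 million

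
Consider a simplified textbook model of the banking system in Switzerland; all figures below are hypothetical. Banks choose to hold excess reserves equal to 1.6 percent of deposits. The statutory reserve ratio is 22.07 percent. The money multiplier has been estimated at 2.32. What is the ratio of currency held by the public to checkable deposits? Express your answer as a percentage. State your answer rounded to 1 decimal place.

Using m = 2.32. From m = (1 + c)/(c + rr + e), rearranging gives 1 + c = m·(c + rr + e), so c·(1 − m) = m·(rr + e) − 1.
Hence c = [m·(rr + e) − 1]/(1 − m) = [2.32 × (0.2207 + 0.016) − 1] / (1 − 2.32) ≈ 0.341558.

34.2%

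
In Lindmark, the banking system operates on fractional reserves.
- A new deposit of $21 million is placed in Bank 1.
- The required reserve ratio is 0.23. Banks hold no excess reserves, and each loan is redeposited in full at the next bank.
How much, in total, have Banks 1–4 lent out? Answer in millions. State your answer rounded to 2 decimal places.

Bank i lends (1 − rr)^i of the original deposit: Bank 1 lends 21·0.7700 = 16.1700, Bank 2 lends 21·0.7700² = 12.4509, and so on.
Summing a geometric series: total = 21·[0.7700·(1 − 0.7700^4) / (1 − 0.7700)] ≈ 45.5902 million.

$45.59 million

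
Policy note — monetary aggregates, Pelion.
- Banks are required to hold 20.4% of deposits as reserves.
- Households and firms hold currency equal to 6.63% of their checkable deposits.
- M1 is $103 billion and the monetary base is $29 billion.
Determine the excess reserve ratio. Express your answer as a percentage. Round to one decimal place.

3.0%

Using m = M/MB = 103/29 ≈ 3.551724. Since m = (1 + c)/(c + rr + e), the denominator satisfies c + rr + e = (1 + c)/m = (1 + 0.0663) / 3.551724 ≈ 0.300220.
With c = 0.0663 and rr = 0.204, the excess reserve ratio is 0.300220 − 0.0663 − 0.204 = 0.02992.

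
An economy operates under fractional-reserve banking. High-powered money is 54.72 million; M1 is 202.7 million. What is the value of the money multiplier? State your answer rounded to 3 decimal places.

The money multiplier is m = M / MB = 202.7 / 54.72 ≈ 3.70431.

3.704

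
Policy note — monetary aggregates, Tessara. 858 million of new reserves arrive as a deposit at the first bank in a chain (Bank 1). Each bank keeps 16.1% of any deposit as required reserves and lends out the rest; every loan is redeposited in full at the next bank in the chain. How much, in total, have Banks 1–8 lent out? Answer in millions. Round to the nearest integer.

Bank i lends (1 − rr)^i of the original deposit: Bank 1 lends 858·0.8390 = 719.8620, Bank 2 lends 858·0.8390² ≈ 603.9642, and so on.
Summing a geometric series: total = 858·[0.8390·(1 − 0.8390^8) / (1 − 0.8390)] ≈ 3373.4031 million.

3373 million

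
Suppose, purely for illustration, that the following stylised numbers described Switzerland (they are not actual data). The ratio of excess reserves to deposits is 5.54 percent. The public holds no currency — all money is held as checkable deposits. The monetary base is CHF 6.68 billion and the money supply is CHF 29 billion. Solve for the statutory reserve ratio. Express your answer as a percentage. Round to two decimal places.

17.49%

Using m = M/MB = 29/6.68 ≈ 4.341317. Since m = (1 + c)/(c + rr + e), the denominator satisfies c + rr + e = (1 + c)/m = (1 + 0) / 4.341317 ≈ 0.230345.
With c = 0 and e = 0.0554, the statutory reserve ratio is 0.230345 − 0 − 0.0554 = 0.174945.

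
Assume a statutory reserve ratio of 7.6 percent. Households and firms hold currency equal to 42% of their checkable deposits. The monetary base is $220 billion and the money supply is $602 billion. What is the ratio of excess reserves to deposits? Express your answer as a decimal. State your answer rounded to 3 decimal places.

Using m = M/MB = 602/220 ≈ 2.736364. Since m = (1 + c)/(c + rr + e), the denominator satisfies c + rr + e = (1 + c)/m = (1 + 0.42) / 2.736364 ≈ 0.518937.
With c = 0.42 and rr = 0.076, the ratio of excess reserves to deposits is 0.518937 − 0.42 − 0.076 = 0.022937.

0.023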